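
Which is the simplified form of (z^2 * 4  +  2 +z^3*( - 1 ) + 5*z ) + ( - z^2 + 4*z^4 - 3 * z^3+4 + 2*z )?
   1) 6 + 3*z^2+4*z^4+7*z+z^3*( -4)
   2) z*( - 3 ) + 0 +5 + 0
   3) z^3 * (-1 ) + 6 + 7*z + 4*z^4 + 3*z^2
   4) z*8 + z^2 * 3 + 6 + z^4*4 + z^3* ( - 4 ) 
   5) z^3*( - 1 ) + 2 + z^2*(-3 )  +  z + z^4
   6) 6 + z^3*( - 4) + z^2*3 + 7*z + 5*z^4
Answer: 1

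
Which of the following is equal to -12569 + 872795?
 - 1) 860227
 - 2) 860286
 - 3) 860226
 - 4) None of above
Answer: 3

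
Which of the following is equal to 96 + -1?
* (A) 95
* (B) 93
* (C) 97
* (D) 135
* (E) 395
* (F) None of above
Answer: A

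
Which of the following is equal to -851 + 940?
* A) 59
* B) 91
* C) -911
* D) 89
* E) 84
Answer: D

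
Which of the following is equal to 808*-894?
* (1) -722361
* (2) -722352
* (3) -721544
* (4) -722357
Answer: 2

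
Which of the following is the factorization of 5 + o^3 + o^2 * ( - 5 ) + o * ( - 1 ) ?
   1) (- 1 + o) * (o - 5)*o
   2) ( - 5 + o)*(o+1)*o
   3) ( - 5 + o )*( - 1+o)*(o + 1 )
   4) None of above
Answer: 3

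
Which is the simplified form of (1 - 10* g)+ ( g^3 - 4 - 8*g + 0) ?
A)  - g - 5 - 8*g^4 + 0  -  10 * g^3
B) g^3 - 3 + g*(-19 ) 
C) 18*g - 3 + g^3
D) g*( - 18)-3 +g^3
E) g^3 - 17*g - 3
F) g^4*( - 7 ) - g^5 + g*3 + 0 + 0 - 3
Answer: D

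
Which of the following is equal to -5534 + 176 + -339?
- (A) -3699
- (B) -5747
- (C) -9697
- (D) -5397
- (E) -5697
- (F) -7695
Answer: E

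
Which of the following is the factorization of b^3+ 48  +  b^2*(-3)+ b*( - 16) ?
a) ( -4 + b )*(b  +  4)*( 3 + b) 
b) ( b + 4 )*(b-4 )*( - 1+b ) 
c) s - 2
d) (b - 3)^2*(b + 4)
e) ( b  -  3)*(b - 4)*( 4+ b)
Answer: e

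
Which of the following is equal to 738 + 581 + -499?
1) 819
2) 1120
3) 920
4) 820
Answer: 4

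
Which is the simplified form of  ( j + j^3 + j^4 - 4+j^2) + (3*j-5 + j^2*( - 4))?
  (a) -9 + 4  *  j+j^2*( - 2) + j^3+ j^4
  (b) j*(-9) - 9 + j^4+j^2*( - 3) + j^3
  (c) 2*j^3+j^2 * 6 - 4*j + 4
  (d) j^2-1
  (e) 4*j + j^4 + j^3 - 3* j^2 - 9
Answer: e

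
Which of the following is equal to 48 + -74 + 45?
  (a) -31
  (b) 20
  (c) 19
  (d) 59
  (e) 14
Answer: c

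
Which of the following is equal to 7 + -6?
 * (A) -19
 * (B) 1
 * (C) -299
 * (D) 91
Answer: B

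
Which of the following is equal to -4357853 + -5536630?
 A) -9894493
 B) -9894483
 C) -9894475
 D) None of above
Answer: B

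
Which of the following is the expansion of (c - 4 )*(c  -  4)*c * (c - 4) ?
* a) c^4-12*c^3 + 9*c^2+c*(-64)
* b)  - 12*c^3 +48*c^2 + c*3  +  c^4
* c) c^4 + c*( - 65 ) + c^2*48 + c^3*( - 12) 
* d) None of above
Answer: d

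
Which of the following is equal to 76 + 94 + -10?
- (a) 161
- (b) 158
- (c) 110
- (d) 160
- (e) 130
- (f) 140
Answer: d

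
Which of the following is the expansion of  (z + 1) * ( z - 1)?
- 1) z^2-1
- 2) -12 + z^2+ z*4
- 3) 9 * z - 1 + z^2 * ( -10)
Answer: 1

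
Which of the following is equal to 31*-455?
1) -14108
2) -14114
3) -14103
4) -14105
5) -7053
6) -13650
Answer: 4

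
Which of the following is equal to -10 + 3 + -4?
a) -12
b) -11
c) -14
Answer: b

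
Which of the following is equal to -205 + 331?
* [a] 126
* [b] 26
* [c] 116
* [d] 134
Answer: a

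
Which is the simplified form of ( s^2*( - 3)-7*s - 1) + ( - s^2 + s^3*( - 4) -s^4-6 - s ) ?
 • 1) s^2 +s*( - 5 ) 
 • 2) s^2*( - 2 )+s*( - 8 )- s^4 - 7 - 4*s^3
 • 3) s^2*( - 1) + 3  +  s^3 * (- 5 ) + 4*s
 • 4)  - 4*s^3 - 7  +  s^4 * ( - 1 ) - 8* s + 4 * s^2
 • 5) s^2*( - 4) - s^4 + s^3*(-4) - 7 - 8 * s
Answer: 5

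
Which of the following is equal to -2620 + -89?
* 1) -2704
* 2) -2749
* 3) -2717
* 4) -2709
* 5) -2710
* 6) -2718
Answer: 4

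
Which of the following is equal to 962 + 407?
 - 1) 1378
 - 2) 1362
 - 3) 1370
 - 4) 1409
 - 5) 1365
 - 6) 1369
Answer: 6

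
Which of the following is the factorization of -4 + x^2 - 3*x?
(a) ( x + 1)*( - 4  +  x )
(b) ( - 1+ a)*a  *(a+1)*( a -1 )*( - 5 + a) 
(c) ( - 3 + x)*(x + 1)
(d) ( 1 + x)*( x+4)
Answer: a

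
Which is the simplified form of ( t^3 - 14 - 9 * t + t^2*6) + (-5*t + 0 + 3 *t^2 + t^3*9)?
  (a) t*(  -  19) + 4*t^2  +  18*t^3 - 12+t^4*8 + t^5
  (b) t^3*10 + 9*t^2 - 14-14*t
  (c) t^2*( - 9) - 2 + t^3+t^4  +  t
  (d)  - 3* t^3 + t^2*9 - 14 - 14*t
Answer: b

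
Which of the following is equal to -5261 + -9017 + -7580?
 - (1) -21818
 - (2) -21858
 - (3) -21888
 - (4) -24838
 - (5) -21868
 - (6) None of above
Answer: 2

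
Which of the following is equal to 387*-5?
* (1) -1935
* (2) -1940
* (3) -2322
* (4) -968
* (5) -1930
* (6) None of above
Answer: 1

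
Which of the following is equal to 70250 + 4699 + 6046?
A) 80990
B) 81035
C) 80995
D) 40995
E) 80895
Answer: C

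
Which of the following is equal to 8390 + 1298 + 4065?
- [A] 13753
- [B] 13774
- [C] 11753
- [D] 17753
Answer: A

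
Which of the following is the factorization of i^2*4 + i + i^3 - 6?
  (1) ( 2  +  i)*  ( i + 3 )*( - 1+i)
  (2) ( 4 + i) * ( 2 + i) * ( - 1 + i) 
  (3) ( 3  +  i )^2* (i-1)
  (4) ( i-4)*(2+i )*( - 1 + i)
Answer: 1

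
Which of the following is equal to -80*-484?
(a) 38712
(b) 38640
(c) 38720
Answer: c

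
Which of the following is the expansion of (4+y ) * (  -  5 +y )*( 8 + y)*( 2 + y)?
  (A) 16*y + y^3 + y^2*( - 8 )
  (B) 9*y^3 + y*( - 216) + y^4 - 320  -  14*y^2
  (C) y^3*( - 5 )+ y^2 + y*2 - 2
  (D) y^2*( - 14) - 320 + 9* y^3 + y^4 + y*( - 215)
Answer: B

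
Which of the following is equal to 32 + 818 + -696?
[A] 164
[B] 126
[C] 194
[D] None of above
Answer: D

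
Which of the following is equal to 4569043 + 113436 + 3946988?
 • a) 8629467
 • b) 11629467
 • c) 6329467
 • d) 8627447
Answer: a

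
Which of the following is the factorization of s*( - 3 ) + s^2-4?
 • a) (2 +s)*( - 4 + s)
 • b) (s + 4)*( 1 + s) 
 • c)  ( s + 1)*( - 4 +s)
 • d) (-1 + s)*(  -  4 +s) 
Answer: c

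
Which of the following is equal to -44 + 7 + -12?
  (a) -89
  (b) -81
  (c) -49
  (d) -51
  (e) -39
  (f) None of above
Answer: c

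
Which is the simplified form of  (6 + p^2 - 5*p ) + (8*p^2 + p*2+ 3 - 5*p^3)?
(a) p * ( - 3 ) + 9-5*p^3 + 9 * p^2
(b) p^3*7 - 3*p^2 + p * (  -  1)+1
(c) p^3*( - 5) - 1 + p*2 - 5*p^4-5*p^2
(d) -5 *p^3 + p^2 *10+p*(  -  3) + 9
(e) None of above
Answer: a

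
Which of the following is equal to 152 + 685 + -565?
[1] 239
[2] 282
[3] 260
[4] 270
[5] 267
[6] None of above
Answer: 6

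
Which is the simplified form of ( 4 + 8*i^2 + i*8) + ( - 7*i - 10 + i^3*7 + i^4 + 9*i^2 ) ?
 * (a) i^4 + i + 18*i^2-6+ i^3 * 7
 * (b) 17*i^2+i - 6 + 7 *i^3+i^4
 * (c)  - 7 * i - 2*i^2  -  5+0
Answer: b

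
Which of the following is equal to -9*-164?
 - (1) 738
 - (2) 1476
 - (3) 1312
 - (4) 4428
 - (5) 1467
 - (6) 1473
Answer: 2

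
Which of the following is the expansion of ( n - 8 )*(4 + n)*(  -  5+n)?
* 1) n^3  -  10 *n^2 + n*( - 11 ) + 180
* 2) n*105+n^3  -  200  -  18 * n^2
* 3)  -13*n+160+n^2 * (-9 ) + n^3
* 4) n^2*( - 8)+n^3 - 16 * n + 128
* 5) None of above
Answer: 5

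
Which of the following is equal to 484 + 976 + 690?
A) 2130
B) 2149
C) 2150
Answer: C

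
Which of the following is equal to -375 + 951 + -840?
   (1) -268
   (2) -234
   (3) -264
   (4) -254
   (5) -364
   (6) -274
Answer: 3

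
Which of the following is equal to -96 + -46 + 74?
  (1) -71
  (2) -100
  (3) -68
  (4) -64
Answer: 3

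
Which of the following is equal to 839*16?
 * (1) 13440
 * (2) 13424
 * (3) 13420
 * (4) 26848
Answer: 2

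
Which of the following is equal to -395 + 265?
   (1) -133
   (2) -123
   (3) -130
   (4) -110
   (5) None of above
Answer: 3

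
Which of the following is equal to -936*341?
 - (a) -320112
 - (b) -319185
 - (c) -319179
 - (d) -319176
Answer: d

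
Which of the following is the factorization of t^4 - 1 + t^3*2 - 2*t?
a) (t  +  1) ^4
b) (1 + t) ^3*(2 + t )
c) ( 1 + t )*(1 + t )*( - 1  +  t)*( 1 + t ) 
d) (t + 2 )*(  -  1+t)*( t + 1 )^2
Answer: c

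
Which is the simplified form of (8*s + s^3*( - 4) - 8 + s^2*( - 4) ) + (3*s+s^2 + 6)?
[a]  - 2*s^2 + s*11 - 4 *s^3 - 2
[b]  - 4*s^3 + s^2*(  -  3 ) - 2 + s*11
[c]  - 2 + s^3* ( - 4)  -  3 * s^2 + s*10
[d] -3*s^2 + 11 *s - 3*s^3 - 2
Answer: b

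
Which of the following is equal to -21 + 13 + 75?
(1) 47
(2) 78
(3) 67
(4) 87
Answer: 3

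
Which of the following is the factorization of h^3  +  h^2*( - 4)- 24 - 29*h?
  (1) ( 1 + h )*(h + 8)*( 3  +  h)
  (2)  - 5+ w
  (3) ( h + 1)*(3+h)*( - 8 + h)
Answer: 3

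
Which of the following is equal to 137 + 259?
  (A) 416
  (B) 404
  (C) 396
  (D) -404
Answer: C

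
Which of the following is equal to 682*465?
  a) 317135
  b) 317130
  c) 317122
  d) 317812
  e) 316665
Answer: b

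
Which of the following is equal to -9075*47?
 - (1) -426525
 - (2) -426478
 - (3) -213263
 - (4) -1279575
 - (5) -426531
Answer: 1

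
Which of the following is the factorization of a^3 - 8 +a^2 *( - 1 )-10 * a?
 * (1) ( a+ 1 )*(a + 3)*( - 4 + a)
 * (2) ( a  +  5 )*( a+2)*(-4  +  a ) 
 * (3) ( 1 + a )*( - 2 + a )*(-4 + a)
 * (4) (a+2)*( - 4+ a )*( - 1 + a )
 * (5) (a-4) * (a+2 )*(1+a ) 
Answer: 5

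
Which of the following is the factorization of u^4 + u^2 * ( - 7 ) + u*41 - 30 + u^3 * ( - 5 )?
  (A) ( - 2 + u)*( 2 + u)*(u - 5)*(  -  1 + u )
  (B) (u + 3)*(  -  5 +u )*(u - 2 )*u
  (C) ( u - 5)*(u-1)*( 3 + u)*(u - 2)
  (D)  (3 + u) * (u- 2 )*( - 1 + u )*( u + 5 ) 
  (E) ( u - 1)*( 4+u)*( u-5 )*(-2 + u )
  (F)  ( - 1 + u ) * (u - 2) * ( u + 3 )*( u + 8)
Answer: C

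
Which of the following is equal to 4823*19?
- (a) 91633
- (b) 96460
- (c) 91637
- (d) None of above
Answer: c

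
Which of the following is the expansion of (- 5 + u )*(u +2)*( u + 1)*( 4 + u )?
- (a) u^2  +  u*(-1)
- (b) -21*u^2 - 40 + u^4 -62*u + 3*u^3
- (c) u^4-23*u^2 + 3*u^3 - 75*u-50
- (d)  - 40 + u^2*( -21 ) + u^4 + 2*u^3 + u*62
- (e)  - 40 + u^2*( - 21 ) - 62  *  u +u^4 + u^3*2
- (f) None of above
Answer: e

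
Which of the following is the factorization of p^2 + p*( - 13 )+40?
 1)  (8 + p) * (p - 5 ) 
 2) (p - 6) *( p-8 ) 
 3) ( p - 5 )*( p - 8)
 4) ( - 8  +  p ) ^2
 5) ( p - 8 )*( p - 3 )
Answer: 3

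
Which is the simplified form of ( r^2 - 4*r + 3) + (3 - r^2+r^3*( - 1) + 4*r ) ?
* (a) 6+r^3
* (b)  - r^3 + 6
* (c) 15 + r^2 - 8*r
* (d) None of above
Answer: b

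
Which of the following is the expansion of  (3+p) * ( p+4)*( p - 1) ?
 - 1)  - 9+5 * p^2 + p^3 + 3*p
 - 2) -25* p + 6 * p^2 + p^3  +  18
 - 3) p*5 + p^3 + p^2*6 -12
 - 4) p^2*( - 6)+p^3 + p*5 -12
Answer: 3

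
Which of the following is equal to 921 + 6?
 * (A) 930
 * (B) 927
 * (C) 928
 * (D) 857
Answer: B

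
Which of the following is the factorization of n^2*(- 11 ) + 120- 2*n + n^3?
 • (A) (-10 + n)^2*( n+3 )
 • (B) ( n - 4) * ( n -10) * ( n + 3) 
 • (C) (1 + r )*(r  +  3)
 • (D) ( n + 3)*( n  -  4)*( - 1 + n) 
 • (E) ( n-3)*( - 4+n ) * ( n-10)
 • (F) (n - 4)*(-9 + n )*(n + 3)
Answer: B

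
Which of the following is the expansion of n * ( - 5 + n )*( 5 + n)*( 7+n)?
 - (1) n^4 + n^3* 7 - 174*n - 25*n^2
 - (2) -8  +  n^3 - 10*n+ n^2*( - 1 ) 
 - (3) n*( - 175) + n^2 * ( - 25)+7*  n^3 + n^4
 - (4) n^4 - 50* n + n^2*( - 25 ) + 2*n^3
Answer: 3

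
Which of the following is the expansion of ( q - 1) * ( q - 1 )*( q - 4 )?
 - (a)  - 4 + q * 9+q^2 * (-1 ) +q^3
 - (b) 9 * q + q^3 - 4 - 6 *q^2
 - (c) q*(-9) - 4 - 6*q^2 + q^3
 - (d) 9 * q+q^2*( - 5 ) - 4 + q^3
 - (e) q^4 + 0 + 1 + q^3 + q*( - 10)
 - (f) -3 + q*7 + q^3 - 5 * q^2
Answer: b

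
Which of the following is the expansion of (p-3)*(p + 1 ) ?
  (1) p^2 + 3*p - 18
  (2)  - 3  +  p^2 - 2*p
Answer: 2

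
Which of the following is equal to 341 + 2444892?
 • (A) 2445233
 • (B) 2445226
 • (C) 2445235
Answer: A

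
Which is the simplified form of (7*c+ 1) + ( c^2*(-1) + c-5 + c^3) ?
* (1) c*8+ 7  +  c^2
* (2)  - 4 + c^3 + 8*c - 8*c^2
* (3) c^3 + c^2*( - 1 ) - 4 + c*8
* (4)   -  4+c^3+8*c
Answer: 3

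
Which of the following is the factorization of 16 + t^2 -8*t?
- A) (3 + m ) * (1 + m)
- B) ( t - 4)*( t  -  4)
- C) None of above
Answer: B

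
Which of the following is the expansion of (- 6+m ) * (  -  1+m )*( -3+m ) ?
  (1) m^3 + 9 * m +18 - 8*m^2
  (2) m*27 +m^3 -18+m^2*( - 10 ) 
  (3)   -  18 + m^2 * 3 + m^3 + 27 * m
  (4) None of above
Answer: 2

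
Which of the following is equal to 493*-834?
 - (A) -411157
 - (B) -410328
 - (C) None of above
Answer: C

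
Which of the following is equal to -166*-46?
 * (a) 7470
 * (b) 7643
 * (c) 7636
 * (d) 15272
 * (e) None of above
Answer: c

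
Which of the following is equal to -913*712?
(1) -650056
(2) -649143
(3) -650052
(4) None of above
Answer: 1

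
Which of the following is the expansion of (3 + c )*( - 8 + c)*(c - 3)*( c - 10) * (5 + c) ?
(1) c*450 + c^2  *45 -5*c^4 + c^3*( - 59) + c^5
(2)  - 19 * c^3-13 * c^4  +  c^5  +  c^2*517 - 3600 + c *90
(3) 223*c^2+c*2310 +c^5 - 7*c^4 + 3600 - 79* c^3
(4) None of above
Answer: 2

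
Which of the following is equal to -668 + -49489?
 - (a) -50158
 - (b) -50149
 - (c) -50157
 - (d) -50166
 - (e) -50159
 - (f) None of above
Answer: c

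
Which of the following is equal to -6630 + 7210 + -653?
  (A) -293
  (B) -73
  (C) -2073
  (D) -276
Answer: B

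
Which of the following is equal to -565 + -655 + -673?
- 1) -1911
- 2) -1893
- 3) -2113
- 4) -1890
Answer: 2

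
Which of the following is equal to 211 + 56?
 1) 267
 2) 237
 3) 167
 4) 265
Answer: 1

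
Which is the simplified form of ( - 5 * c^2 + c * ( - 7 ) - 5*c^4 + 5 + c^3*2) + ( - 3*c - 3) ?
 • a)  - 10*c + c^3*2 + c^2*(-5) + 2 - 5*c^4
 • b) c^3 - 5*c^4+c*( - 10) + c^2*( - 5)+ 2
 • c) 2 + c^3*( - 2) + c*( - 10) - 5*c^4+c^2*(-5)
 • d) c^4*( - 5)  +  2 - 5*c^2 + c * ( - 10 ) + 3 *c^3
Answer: a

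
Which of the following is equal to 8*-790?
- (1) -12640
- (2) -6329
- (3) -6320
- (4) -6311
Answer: 3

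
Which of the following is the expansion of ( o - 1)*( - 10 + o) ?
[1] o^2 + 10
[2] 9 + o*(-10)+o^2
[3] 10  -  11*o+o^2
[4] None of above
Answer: 3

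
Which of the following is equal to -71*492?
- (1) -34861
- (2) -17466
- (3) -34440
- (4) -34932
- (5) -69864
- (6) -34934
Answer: 4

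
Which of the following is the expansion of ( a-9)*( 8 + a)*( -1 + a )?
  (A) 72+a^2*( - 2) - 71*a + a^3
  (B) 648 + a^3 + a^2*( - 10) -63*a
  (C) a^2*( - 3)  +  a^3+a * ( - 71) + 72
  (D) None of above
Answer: A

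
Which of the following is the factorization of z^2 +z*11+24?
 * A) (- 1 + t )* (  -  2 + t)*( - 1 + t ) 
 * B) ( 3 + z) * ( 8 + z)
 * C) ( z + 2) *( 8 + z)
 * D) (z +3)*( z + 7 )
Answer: B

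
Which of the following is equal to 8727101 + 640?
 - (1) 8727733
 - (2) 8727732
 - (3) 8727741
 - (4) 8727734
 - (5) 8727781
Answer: 3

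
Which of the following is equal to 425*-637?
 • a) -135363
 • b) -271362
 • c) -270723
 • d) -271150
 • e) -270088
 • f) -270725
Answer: f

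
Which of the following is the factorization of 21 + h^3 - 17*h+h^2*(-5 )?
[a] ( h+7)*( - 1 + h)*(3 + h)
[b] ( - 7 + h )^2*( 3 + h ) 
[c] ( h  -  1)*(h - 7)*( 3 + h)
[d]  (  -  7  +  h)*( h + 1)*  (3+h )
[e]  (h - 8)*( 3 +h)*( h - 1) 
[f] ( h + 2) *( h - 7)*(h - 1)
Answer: c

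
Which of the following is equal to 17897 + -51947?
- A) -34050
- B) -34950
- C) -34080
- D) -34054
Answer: A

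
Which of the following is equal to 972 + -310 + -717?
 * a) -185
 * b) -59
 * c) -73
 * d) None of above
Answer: d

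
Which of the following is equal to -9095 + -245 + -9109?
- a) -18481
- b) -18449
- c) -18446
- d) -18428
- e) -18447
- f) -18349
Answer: b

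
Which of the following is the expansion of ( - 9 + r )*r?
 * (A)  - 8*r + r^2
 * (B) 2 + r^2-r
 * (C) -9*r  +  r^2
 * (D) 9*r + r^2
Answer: C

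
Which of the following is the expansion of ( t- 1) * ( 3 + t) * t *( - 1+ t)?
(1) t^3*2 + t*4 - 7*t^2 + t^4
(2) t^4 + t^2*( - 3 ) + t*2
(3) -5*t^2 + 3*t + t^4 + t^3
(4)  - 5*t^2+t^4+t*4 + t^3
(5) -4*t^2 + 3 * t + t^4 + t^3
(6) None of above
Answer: 3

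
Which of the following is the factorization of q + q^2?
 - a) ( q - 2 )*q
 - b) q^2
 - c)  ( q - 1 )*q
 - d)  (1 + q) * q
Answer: d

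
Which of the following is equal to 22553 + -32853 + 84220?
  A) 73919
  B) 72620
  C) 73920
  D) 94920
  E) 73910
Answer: C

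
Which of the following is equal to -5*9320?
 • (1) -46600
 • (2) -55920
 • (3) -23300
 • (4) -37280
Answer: 1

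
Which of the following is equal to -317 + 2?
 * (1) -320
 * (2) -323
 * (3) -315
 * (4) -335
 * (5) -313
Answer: 3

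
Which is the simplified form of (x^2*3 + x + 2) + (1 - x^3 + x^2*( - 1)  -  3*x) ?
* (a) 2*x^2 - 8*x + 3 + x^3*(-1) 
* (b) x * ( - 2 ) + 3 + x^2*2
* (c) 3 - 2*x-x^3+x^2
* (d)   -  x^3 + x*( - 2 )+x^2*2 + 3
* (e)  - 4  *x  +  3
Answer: d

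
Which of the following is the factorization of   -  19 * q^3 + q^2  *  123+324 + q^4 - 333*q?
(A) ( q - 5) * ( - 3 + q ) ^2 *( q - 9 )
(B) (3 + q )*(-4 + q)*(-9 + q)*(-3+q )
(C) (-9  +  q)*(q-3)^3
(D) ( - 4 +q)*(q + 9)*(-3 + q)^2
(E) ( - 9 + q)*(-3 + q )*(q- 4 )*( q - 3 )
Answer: E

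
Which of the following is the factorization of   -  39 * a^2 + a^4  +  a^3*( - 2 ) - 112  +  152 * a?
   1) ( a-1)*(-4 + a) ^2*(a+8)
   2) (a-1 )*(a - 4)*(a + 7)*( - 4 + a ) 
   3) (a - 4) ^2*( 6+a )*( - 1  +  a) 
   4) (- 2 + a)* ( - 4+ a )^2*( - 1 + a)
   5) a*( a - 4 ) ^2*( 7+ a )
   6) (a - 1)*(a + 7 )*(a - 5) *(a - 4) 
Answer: 2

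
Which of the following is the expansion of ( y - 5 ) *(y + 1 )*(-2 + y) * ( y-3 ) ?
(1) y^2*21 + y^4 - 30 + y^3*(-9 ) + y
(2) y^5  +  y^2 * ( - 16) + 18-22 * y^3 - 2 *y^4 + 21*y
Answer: 1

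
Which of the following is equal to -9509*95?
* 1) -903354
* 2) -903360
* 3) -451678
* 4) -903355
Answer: 4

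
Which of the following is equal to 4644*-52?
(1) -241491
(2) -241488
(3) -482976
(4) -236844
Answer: 2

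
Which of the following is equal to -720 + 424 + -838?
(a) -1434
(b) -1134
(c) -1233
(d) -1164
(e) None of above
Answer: b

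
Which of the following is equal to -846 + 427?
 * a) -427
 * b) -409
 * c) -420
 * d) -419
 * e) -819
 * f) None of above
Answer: d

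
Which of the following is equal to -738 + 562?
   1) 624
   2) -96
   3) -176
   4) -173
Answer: 3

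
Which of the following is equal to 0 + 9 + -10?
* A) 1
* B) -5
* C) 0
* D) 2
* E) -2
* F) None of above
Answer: F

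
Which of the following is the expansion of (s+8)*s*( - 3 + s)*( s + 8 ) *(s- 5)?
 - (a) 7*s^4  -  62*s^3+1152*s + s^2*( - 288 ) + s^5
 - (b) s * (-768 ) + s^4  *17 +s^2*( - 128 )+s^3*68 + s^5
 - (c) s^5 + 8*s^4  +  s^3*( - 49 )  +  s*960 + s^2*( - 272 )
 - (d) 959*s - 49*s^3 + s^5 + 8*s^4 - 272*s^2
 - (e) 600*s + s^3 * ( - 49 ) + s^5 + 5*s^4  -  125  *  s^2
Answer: c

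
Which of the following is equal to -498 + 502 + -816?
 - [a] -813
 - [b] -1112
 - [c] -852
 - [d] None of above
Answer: d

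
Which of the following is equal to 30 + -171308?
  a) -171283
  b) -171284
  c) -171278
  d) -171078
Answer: c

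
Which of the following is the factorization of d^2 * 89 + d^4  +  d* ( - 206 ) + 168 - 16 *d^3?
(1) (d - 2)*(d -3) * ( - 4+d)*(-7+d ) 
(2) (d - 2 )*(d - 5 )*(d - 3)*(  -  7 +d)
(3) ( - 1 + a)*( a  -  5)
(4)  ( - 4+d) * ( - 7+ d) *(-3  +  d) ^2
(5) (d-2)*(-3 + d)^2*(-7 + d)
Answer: 1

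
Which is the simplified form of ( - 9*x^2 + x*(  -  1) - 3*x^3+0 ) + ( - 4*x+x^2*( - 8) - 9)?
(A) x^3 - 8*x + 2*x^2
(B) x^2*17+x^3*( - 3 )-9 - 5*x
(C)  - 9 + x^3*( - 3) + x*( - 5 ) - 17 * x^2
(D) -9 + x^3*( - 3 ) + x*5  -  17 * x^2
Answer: C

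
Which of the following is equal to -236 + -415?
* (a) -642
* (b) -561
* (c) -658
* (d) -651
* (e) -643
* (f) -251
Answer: d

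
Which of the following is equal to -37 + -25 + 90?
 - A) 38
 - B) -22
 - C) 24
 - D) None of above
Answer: D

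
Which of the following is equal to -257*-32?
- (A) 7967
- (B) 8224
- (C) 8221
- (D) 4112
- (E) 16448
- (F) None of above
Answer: B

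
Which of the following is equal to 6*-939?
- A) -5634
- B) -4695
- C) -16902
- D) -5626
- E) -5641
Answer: A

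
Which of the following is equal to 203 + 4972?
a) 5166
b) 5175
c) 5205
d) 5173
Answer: b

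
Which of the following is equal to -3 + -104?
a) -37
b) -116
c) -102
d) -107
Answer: d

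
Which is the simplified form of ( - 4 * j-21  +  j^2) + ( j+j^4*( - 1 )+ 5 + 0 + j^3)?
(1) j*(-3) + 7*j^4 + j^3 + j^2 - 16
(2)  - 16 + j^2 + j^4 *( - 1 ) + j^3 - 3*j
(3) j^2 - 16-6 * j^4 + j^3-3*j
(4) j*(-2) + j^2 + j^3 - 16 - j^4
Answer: 2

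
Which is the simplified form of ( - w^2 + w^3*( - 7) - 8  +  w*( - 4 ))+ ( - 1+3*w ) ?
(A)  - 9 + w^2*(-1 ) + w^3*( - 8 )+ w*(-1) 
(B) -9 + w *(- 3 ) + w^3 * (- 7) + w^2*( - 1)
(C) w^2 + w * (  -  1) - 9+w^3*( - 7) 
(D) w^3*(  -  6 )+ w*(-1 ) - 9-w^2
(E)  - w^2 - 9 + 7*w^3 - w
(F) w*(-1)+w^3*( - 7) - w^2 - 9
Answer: F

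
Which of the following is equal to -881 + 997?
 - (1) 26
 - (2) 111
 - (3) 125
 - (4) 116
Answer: 4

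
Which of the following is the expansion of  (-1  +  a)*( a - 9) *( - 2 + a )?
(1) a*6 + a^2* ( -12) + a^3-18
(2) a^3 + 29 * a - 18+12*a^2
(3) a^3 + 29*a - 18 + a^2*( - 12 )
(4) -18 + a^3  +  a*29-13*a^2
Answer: 3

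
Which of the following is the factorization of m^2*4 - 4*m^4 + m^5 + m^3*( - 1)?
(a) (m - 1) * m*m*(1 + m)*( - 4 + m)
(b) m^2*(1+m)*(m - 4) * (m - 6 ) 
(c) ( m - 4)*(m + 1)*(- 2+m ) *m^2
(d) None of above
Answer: a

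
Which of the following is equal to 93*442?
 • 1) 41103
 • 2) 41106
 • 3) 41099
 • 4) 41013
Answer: 2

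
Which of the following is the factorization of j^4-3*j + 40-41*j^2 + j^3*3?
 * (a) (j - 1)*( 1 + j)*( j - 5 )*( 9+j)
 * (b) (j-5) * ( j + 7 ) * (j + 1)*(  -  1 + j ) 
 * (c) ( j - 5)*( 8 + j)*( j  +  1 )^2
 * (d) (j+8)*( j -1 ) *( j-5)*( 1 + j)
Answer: d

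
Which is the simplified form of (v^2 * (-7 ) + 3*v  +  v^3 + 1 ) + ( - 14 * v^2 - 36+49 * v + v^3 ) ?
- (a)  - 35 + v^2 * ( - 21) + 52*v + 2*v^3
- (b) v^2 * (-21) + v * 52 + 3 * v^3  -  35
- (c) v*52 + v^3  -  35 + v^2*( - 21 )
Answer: a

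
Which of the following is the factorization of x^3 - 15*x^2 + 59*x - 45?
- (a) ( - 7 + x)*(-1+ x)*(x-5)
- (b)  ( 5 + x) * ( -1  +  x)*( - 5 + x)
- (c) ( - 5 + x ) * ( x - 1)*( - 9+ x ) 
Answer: c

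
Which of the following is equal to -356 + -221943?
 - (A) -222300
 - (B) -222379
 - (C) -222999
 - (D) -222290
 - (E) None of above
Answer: E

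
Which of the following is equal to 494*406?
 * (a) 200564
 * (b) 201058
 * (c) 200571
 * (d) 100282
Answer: a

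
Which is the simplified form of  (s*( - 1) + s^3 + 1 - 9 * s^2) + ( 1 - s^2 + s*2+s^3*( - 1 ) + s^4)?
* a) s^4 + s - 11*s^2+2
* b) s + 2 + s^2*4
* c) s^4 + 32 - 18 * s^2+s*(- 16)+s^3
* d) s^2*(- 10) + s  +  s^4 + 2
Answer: d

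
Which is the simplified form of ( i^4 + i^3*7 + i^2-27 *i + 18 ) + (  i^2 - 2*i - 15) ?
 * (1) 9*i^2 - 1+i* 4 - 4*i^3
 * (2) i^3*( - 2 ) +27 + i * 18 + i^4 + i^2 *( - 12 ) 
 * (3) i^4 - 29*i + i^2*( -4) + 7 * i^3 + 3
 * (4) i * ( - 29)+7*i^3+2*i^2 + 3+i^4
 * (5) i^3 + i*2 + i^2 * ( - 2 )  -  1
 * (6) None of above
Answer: 4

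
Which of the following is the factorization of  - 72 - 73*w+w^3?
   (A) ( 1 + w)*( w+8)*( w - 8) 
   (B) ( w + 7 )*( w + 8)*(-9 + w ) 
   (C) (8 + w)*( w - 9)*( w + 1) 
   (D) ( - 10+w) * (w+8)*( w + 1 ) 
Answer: C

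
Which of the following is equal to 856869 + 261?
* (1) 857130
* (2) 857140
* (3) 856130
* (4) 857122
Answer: 1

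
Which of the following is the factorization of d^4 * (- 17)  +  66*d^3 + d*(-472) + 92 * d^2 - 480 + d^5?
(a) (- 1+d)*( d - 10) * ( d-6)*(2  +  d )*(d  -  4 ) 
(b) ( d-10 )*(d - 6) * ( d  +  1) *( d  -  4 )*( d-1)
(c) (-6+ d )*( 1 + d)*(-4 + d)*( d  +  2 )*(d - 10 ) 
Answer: c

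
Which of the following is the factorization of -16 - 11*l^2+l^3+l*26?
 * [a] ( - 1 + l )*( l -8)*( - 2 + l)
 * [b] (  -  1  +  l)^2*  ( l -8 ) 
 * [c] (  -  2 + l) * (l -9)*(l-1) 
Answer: a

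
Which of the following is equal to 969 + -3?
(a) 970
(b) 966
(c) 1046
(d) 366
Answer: b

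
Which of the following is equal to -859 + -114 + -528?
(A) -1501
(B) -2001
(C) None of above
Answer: A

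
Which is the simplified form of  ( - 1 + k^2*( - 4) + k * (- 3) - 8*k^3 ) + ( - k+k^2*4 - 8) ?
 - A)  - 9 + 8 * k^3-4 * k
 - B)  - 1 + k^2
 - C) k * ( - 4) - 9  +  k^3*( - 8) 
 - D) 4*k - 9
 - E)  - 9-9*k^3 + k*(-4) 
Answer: C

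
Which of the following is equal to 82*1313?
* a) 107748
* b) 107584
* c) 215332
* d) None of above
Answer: d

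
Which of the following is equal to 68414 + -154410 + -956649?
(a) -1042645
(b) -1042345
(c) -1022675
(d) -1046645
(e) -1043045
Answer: a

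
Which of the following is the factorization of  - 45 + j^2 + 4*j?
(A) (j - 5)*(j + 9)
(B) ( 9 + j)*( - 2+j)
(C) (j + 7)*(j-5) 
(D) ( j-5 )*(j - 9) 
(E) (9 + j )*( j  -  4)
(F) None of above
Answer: A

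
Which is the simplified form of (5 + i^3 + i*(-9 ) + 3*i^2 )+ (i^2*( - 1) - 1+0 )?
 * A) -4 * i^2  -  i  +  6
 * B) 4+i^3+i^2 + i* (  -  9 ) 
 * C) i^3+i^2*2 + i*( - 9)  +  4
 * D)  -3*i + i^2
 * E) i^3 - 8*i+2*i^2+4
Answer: C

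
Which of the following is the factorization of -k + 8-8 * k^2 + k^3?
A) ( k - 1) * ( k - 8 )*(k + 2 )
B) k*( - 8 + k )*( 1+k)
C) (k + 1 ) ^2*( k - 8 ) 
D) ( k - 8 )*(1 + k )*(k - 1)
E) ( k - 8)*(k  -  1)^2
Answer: D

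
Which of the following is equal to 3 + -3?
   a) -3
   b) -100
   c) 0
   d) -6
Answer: c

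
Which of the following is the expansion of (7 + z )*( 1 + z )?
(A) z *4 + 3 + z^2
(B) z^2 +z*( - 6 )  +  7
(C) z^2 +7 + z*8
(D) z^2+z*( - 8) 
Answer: C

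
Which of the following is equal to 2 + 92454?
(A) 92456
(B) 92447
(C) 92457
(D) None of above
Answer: A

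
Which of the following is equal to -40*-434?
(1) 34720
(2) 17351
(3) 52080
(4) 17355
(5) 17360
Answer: 5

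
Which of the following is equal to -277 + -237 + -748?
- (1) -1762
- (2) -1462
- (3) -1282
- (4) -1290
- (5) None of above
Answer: 5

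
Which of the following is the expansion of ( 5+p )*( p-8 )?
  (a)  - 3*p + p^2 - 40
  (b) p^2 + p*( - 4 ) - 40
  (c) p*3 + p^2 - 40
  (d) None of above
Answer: a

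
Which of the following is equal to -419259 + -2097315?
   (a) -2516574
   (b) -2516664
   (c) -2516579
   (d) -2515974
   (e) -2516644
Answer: a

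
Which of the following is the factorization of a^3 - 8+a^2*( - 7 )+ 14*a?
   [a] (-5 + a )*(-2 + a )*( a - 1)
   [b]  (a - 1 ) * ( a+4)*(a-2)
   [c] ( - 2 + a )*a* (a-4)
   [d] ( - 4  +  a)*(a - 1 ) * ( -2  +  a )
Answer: d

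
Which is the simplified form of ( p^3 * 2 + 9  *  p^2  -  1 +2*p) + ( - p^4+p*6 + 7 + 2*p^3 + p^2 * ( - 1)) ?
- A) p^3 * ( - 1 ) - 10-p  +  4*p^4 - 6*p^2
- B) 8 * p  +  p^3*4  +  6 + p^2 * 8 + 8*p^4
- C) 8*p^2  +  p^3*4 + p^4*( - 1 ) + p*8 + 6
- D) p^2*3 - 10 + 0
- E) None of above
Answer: C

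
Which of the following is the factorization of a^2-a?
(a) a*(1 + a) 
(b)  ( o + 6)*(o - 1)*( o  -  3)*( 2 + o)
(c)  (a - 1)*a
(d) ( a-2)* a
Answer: c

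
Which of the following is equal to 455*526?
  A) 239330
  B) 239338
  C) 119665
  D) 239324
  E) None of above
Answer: A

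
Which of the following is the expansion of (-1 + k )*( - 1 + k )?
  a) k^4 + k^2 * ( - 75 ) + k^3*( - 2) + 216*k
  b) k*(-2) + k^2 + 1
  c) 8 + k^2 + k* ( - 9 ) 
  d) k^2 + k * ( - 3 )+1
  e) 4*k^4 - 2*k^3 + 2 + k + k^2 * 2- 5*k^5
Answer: b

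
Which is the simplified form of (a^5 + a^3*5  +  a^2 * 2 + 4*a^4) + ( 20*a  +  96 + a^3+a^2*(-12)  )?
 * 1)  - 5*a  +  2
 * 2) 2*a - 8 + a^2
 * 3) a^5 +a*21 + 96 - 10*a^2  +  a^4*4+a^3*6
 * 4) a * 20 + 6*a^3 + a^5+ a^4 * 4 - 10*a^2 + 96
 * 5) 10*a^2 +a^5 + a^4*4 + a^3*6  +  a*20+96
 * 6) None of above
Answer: 4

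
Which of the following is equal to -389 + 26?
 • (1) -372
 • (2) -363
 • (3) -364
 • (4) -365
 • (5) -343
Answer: 2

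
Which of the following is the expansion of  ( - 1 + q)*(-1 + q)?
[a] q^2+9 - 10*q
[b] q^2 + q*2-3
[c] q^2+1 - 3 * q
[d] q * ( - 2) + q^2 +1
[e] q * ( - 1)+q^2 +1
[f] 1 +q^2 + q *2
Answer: d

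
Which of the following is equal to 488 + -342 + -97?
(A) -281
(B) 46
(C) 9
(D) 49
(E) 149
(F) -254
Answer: D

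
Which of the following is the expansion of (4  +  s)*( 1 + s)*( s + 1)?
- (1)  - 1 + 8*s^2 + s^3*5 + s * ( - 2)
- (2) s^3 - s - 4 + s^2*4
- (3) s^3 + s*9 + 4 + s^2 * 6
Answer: 3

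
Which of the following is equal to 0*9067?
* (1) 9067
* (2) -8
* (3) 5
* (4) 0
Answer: 4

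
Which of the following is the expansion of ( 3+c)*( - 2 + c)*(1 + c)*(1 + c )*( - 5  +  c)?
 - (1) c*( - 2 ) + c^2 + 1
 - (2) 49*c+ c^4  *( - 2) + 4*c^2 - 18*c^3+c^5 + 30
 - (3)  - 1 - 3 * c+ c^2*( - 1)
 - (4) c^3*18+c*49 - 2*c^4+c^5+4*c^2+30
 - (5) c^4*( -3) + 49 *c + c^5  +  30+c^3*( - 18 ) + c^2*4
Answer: 2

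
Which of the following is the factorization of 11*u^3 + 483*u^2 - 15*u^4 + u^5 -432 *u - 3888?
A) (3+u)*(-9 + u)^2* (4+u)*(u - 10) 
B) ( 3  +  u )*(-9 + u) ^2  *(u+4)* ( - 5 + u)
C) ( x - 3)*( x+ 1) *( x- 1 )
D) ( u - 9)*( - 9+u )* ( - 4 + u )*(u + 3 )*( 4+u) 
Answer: D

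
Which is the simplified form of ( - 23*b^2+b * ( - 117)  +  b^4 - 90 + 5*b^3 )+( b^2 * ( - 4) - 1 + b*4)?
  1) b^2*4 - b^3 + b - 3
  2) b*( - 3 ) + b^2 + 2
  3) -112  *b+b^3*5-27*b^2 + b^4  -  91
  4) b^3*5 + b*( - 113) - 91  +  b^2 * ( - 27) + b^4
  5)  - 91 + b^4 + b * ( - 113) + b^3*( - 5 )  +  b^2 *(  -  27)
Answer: 4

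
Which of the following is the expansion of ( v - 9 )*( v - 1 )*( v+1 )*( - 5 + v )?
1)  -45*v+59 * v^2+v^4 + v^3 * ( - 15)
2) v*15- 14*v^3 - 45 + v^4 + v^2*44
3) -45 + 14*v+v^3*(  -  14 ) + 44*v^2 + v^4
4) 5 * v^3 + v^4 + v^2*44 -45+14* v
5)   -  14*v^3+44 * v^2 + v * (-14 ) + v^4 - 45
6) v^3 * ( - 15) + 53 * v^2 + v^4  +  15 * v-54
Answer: 3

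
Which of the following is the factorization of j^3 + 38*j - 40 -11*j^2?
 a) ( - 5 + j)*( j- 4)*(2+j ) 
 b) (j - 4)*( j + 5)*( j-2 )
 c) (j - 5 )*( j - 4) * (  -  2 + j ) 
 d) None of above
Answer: c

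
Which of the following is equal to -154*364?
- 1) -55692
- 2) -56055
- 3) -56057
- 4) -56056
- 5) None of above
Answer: 4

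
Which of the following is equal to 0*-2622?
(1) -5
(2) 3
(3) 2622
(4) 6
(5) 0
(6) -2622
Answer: 5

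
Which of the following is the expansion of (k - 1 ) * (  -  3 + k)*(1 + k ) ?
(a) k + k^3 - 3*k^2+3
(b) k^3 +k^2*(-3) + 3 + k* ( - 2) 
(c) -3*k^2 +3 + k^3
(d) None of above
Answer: d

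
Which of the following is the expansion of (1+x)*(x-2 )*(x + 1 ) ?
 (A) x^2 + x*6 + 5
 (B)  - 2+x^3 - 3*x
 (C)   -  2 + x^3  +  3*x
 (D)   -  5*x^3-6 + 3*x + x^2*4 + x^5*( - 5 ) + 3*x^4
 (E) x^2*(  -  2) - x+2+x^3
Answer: B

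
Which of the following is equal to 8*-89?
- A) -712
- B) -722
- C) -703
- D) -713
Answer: A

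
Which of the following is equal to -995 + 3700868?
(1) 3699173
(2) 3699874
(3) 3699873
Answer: 3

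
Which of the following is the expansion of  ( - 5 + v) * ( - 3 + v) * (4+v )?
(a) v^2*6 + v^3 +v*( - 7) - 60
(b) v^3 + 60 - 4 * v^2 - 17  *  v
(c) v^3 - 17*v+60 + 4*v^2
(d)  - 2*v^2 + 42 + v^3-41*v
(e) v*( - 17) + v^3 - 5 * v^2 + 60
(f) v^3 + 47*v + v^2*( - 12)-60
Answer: b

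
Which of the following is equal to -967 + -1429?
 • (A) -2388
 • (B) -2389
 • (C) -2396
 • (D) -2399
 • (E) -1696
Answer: C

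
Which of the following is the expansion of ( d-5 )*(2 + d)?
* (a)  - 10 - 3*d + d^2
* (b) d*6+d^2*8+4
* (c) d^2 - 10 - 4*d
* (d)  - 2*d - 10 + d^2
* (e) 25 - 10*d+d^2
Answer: a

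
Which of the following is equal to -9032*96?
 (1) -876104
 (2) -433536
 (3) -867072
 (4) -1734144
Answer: 3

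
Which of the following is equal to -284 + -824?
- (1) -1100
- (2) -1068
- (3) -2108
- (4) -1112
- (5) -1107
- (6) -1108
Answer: 6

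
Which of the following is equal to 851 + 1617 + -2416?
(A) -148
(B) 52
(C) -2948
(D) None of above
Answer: B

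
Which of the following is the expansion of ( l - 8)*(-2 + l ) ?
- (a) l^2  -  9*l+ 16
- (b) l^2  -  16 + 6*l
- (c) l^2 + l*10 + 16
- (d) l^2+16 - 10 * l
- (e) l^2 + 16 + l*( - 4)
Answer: d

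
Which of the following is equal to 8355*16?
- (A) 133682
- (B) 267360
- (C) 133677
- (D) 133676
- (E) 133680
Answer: E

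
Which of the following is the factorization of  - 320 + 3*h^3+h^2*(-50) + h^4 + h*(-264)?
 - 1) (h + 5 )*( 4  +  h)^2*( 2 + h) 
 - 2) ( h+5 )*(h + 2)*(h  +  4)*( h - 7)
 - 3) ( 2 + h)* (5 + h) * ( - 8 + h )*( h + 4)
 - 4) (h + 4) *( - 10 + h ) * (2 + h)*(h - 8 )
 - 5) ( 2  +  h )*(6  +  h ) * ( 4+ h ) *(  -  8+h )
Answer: 3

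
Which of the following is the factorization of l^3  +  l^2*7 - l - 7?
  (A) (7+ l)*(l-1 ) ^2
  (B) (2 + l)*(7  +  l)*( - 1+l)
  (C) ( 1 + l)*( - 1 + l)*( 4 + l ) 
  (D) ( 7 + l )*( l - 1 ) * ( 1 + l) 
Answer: D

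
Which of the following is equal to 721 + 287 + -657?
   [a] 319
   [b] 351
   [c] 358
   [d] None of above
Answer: b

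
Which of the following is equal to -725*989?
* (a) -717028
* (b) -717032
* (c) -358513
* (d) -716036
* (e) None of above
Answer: e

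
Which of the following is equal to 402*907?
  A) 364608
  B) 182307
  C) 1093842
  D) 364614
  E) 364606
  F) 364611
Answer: D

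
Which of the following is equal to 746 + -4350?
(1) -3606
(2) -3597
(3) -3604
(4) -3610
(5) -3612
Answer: 3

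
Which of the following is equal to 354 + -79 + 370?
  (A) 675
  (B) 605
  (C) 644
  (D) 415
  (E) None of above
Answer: E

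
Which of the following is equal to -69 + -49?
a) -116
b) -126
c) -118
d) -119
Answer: c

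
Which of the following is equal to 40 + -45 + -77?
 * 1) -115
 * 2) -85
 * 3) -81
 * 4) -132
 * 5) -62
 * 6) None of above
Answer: 6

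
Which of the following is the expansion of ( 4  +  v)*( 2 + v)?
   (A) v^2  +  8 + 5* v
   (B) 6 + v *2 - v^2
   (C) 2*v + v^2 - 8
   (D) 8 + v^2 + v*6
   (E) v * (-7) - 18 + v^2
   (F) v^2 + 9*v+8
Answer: D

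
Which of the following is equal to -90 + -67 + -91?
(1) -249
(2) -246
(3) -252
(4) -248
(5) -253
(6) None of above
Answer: 4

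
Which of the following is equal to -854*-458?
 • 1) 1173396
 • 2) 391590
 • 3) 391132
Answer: 3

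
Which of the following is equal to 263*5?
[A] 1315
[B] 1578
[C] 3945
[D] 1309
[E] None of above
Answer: A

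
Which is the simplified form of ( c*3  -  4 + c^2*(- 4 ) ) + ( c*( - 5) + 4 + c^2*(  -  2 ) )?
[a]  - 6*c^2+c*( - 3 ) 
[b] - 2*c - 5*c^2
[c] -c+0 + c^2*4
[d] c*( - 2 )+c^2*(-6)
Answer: d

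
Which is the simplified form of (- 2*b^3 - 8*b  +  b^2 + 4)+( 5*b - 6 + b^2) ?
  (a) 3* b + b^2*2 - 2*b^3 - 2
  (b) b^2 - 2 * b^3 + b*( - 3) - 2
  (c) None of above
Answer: c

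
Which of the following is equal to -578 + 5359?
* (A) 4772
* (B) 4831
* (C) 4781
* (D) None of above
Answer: C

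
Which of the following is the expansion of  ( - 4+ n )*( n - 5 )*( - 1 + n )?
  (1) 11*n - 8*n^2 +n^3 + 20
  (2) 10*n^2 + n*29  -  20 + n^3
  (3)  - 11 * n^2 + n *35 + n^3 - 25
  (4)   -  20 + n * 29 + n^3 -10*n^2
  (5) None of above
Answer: 4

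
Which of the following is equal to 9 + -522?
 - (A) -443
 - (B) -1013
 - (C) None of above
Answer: C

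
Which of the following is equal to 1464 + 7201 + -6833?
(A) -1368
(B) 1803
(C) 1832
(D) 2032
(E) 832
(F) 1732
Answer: C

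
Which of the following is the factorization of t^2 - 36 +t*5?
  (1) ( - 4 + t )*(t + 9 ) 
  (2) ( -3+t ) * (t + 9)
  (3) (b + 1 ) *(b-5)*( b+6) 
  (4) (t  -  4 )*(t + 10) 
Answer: 1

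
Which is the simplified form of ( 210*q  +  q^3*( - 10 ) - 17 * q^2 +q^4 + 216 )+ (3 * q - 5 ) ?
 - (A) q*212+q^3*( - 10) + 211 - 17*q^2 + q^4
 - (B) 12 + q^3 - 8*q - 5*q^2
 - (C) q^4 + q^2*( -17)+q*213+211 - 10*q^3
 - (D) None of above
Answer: C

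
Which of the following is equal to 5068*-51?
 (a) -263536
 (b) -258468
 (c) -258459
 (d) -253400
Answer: b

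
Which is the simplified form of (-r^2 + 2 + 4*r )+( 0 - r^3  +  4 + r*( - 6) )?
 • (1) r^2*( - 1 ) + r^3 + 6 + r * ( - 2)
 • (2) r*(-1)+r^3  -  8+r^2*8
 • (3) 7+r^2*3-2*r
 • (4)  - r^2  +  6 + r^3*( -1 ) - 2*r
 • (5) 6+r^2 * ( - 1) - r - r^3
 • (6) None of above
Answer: 4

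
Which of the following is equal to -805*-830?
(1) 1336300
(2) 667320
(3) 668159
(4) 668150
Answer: 4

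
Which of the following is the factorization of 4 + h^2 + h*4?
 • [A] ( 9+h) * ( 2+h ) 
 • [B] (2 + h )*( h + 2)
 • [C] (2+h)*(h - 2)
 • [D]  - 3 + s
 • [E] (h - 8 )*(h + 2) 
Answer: B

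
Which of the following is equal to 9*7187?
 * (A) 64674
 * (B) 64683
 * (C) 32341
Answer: B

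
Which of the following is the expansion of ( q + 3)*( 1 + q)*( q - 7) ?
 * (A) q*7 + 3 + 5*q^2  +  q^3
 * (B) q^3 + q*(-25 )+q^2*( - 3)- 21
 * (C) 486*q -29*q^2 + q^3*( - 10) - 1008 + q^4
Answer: B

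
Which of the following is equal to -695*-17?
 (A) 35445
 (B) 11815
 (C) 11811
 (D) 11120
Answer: B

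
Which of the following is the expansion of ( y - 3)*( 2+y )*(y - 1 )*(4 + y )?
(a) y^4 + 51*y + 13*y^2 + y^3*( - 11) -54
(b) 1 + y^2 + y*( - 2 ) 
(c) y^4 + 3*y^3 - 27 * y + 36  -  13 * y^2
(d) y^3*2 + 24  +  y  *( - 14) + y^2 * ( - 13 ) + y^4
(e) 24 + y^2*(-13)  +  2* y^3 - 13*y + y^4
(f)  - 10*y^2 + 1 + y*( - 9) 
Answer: d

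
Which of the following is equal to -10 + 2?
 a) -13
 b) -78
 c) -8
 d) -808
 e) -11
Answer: c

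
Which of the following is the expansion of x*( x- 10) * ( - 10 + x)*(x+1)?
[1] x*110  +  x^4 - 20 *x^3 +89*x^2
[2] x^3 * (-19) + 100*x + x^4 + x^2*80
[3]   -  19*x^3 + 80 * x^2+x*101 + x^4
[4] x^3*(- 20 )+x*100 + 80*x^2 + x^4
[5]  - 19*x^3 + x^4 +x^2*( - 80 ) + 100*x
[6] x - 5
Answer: 2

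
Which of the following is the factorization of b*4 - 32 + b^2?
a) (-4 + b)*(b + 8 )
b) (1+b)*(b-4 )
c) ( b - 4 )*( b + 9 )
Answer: a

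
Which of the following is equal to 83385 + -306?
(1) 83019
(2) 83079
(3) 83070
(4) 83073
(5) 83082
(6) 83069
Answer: 2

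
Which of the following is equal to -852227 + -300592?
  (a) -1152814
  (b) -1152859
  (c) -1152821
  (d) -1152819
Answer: d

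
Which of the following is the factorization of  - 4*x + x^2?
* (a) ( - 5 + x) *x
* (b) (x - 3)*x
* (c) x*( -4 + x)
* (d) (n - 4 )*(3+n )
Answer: c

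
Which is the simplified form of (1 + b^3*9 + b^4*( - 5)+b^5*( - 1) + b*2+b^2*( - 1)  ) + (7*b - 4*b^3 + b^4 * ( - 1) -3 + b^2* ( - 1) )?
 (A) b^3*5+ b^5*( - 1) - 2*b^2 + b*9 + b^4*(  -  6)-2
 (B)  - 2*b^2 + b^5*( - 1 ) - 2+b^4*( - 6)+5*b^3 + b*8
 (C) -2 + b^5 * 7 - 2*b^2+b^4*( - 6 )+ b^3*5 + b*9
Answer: A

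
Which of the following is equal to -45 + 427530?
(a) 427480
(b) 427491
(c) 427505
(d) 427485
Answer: d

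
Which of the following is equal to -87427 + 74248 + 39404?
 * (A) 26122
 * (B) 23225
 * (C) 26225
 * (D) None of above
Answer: C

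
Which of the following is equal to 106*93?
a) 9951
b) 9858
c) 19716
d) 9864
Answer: b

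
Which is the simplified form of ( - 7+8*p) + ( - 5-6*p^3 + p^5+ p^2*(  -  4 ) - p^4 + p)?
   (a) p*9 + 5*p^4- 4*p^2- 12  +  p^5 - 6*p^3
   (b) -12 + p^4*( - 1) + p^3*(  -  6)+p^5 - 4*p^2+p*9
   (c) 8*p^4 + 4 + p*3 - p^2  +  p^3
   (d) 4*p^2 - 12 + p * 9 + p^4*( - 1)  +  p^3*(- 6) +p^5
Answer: b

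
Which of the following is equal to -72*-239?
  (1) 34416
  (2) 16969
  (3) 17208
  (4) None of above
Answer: 3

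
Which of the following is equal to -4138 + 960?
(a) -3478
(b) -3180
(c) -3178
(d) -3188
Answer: c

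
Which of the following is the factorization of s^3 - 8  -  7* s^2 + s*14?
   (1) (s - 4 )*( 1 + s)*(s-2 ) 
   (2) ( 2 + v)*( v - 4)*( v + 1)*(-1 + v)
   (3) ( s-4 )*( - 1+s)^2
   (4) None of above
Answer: 4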